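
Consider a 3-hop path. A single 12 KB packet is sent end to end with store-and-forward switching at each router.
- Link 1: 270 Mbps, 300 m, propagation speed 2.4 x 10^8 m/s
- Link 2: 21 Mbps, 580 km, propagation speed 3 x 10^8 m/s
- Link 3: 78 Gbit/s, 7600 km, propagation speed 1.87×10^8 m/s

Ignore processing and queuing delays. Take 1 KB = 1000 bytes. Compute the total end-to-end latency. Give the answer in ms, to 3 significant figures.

47.5 ms

L = 96000 bits.
Transmission delays (L/R per hop): 0.355556, 4.57143, 0.00123077 ms; sum = 4.92821 ms.
Propagation delays (d/s per hop): 0.00125, 1.93333, 40.6417 ms; sum = 42.5763 ms.
End-to-end = 47.5 ms.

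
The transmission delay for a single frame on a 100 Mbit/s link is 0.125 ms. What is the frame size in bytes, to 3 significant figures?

L = R × t_tx = 100000000 b/s × 0.000125 s = 12500 bits.
In bytes: 12500 / 8 = 1560 bytes.

1560 bytes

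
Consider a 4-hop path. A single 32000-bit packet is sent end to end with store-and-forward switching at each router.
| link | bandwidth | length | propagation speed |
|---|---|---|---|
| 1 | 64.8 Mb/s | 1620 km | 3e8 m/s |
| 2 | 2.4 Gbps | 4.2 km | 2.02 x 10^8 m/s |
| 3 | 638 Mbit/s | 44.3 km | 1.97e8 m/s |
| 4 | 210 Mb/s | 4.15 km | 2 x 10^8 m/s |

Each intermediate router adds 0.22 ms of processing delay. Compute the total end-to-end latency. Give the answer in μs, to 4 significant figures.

Transmission delays (L/R per hop): 493.827, 13.3333, 50.1567, 152.381 μs; sum = 709.698 μs.
Propagation delays (d/s per hop): 5400, 20.7921, 224.873, 20.75 μs; sum = 5666.42 μs.
Processing at 3 router(s): 3 × 0.22 ms = 660 μs.
End-to-end = 7036 μs.

7036 μs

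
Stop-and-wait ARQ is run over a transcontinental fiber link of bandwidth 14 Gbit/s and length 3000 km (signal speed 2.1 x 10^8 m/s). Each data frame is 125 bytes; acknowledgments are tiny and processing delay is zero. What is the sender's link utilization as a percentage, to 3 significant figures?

0.000250 %

t_tx = L/R = 1000/14000000000 = 7.14286e-08 s.
t_prop = 3000000/210000000 = 0.0142857 s; RTT = 0.0285714 s.
Cycle = t_tx + RTT = 0.0285715 s.
Utilization = t_tx / cycle = 7.14286e-08/0.0285715 = 0.000250 %.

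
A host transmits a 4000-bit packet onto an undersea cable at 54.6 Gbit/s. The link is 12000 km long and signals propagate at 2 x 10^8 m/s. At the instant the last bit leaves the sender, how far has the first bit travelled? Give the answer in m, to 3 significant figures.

t_tx = L/R = 4000/54600000000 = 7.32601e-08 s.
Distance = s × t_tx = 200000000 × 7.32601e-08 = 14.7 m.

14.7 m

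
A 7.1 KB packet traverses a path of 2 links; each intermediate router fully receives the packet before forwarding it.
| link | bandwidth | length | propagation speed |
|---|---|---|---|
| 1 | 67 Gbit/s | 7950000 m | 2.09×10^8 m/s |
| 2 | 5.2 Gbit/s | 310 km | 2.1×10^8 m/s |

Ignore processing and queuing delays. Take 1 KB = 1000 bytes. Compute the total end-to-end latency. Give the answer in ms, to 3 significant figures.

39.5 ms

L = 56800 bits.
Transmission delays (L/R per hop): 0.000847761, 0.0109231 ms; sum = 0.0117708 ms.
Propagation delays (d/s per hop): 38.0383, 1.47619 ms; sum = 39.5145 ms.
End-to-end = 39.5 ms.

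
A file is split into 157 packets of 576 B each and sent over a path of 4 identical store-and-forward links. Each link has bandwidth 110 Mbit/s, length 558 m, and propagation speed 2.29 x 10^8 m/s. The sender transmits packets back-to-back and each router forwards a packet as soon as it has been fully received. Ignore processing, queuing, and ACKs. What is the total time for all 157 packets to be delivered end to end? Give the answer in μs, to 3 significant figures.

Per-hop transmission t_tx = L/R = 4608/110000000 = 41.8909 μs.
Per-hop propagation t_prop = 558/229000000 = 2.43668 μs.
Pipeline fill: first packet needs 4·t_tx to clear all hops; remaining 156 packets each add one t_tx.
Total = (4+157-1)·t_tx + 4·t_prop = 160·41.8909 + 4·2.43668 = 6710 μs.

6710 μs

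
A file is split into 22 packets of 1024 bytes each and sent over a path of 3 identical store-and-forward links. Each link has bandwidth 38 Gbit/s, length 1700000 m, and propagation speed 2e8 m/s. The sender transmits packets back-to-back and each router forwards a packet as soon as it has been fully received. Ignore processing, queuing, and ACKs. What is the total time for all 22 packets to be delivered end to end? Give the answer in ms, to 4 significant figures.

25.51 ms

Per-hop transmission t_tx = L/R = 8192/38000000000 = 0.000215579 ms.
Per-hop propagation t_prop = 1700000/200000000 = 8.5 ms.
Pipeline fill: first packet needs 3·t_tx to clear all hops; remaining 21 packets each add one t_tx.
Total = (3+22-1)·t_tx + 3·t_prop = 24·0.000215579 + 3·8.5 = 25.51 ms.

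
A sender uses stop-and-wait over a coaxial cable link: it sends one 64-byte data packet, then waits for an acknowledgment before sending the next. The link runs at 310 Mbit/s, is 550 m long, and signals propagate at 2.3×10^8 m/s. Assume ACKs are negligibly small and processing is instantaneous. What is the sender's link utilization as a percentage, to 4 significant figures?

t_tx = L/R = 512/310000000 = 1.65161e-06 s.
t_prop = 550/2.3e+08 = 2.3913e-06 s; RTT = 4.78261e-06 s.
Cycle = t_tx + RTT = 6.43422e-06 s.
Utilization = t_tx / cycle = 1.65161e-06/6.43422e-06 = 25.67 %.

25.67 %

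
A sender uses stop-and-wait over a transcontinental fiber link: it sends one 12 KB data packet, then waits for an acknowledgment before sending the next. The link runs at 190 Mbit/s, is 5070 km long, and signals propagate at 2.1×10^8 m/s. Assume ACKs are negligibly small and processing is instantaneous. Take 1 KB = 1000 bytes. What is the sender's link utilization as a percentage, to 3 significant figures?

t_tx = L/R = 96000/190000000 = 0.000505263 s.
t_prop = 5070000/210000000 = 0.0241429 s; RTT = 0.0482857 s.
Cycle = t_tx + RTT = 0.048791 s.
Utilization = t_tx / cycle = 0.000505263/0.048791 = 1.04 %.

1.04 %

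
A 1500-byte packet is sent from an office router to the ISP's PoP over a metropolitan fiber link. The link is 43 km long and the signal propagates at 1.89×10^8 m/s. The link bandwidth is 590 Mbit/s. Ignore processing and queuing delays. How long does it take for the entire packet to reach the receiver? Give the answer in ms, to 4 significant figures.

L = 1500 × 8 = 12000 bits.
Transmission delay = L/R = 12000 / 590000000 = 0.020339 ms.
Propagation delay = d/s = 43000 m / 189000000 m/s = 0.227513 ms.
Total = 0.2479 ms.

0.2479 ms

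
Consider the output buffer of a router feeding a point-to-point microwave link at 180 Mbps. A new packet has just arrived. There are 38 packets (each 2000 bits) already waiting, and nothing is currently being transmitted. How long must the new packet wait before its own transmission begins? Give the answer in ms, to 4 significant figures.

0.4222 ms

Each queued packet: L/R = 2000/180000000 = 0.0111111 ms.
38 queued → 0.422222 ms.
Queuing delay = 0.4222 ms.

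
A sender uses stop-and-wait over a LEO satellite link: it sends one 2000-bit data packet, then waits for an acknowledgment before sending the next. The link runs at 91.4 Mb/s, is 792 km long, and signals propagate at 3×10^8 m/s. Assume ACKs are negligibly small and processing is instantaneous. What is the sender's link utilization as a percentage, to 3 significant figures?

t_tx = L/R = 2000/91400000 = 2.18818e-05 s.
t_prop = 792000/300000000 = 0.00264 s; RTT = 0.00528 s.
Cycle = t_tx + RTT = 0.00530188 s.
Utilization = t_tx / cycle = 2.18818e-05/0.00530188 = 0.413 %.

0.413 %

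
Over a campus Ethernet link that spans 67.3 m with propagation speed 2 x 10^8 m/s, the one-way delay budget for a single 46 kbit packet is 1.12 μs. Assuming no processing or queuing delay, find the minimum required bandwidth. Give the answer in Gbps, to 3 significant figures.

Propagation delay = 67.3 / 200000000 = 0.3365 μs.
Transmission budget = 1.12 − 0.3365 = 0.7835 μs.
R ≥ L / t_tx = 46000 bits / 7.835e-07 s = 58.7 Gbps.

58.7 Gbps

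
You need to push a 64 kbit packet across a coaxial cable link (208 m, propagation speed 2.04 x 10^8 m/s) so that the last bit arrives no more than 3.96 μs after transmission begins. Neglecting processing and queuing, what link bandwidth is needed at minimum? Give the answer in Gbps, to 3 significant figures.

Propagation delay = 208 / 204000000 = 1.01961 μs.
Transmission budget = 3.96 − 1.01961 = 2.94039 μs.
R ≥ L / t_tx = 64000 bits / 2.94039e-06 s = 21.8 Gbps.

21.8 Gbps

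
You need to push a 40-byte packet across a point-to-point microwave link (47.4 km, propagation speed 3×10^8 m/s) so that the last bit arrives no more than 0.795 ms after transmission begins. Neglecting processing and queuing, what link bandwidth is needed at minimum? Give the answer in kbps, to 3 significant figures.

502 kbps

L = 320 bits.
Propagation delay = 47400 / 300000000 = 0.158 ms.
Transmission budget = 0.795 − 0.158 = 0.637 ms.
R ≥ L / t_tx = 320 bits / 0.000637 s = 502 kbps.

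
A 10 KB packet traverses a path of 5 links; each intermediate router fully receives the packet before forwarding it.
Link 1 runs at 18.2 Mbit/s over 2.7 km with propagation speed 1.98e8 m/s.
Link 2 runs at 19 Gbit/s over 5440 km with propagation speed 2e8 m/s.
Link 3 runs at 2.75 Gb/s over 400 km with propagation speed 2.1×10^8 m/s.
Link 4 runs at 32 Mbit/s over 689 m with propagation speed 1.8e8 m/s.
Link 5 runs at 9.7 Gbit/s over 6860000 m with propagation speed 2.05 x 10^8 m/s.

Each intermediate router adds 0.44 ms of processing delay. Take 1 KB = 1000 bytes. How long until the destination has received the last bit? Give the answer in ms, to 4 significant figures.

71.28 ms

L = 80000 bits.
Transmission delays (L/R per hop): 4.3956, 0.00421053, 0.0290909, 2.5, 0.00824742 ms; sum = 6.93715 ms.
Propagation delays (d/s per hop): 0.0136364, 27.2, 1.90476, 0.00382778, 33.4634 ms; sum = 62.5856 ms.
Processing at 4 router(s): 4 × 0.44 ms = 1.76 ms.
End-to-end = 71.28 ms.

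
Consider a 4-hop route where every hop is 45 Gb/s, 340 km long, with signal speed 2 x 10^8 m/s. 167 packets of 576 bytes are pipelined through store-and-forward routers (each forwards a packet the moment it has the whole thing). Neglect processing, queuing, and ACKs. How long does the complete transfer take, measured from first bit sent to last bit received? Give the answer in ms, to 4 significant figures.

Per-hop transmission t_tx = L/R = 4608/45000000000 = 0.0001024 ms.
Per-hop propagation t_prop = 340000/200000000 = 1.7 ms.
Pipeline fill: first packet needs 4·t_tx to clear all hops; remaining 166 packets each add one t_tx.
Total = (4+167-1)·t_tx + 4·t_prop = 170·0.0001024 + 4·1.7 = 6.817 ms.

6.817 ms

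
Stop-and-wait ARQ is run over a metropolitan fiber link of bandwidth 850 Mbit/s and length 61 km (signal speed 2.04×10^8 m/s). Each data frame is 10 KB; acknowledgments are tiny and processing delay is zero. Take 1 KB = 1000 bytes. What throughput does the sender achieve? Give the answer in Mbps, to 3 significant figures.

116 Mbps

t_tx = L/R = 80000/850000000 = 9.41176e-05 s.
t_prop = 61000/204000000 = 0.00029902 s; RTT = 0.000598039 s.
Cycle = t_tx + RTT = 0.000692157 s.
Throughput = L / cycle = 80000 / 0.000692157 = 116 Mbps.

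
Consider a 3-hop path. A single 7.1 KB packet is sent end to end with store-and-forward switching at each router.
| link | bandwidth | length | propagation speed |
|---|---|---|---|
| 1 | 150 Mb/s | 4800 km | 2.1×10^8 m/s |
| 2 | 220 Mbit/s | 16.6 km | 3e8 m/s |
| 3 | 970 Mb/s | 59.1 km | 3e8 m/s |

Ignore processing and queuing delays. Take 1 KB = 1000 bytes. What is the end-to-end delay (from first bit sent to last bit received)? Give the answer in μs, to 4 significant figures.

L = 56800 bits.
Transmission delays (L/R per hop): 378.667, 258.182, 58.5567 μs; sum = 695.405 μs.
Propagation delays (d/s per hop): 22857.1, 55.3333, 197 μs; sum = 23109.5 μs.
End-to-end = 23800 μs.

23800 μs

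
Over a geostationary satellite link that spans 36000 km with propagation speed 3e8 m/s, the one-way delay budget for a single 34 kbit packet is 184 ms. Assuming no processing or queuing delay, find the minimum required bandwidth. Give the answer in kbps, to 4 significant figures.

531.3 kbps

Propagation delay = 36000000 / 300000000 = 120 ms.
Transmission budget = 184 − 120 = 64 ms.
R ≥ L / t_tx = 34000 bits / 0.064 s = 531.3 kbps.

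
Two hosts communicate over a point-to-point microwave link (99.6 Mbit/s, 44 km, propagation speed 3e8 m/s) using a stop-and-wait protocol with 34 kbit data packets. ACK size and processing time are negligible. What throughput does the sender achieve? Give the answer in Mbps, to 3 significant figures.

t_tx = L/R = 34000/99600000 = 0.000341365 s.
t_prop = 44000/300000000 = 0.000146667 s; RTT = 0.000293333 s.
Cycle = t_tx + RTT = 0.000634699 s.
Throughput = L / cycle = 34000 / 0.000634699 = 53.6 Mbps.

53.6 Mbps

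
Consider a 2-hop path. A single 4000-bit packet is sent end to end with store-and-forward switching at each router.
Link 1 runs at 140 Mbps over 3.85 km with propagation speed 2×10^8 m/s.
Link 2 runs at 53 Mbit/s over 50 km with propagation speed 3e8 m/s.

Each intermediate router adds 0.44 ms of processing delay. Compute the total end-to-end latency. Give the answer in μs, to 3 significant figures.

Transmission delays (L/R per hop): 28.5714, 75.4717 μs; sum = 104.043 μs.
Propagation delays (d/s per hop): 19.25, 166.667 μs; sum = 185.917 μs.
Processing at 1 router(s): 1 × 0.44 ms = 440 μs.
End-to-end = 730 μs.

730 μs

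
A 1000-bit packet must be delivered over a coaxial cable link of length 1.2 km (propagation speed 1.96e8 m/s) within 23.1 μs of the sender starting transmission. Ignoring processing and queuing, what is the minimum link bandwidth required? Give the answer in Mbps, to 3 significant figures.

58.9 Mbps

Propagation delay = 1200 / 196000000 = 6.12245 μs.
Transmission budget = 23.1 − 6.12245 = 16.9776 μs.
R ≥ L / t_tx = 1000 bits / 1.69776e-05 s = 58.9 Mbps.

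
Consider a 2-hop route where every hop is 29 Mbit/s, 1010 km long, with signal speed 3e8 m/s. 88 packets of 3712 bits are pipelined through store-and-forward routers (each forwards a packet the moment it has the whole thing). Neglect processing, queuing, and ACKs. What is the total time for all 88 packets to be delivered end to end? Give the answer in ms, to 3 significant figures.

18.1 ms

Per-hop transmission t_tx = L/R = 3712/29000000 = 0.128 ms.
Per-hop propagation t_prop = 1010000/300000000 = 3.36667 ms.
Pipeline fill: first packet needs 2·t_tx to clear all hops; remaining 87 packets each add one t_tx.
Total = (2+88-1)·t_tx + 2·t_prop = 89·0.128 + 2·3.36667 = 18.1 ms.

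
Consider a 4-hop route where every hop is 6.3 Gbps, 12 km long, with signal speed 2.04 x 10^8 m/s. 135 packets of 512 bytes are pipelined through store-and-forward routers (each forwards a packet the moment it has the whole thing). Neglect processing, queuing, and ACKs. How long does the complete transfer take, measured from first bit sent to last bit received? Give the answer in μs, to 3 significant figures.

Per-hop transmission t_tx = L/R = 4096/6300000000 = 0.650159 μs.
Per-hop propagation t_prop = 12000/204000000 = 58.8235 μs.
Pipeline fill: first packet needs 4·t_tx to clear all hops; remaining 134 packets each add one t_tx.
Total = (4+135-1)·t_tx + 4·t_prop = 138·0.650159 + 4·58.8235 = 325 μs.

325 μs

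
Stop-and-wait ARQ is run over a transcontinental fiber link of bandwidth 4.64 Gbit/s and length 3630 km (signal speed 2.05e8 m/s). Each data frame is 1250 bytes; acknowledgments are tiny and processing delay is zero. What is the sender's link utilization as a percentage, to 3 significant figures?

0.00609 %

t_tx = L/R = 10000/4640000000 = 2.15517e-06 s.
t_prop = 3630000/2.05e+08 = 0.0177073 s; RTT = 0.0354146 s.
Cycle = t_tx + RTT = 0.0354168 s.
Utilization = t_tx / cycle = 2.15517e-06/0.0354168 = 0.00609 %.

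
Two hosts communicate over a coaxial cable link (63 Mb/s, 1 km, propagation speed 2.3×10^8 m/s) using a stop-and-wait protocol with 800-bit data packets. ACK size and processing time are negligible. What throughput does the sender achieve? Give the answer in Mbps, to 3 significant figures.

t_tx = L/R = 800/63000000 = 1.26984e-05 s.
t_prop = 1000/2.3e+08 = 4.34783e-06 s; RTT = 8.69565e-06 s.
Cycle = t_tx + RTT = 2.13941e-05 s.
Throughput = L / cycle = 800 / 2.13941e-05 = 37.4 Mbps.

37.4 Mbps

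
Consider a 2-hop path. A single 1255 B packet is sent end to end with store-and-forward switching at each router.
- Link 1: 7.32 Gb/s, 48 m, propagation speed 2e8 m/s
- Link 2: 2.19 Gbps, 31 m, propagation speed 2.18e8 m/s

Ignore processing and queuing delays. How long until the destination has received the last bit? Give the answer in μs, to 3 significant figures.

L = 1255 × 8 = 10040 bits.
Transmission delays (L/R per hop): 1.37158, 4.58447 μs; sum = 5.95606 μs.
Propagation delays (d/s per hop): 0.24, 0.142202 μs; sum = 0.382202 μs.
End-to-end = 6.34 μs.

6.34 μs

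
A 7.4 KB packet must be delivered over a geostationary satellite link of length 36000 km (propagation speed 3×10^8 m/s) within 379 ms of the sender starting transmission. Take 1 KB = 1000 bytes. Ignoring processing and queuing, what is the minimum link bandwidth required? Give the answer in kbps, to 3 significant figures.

229 kbps

L = 59200 bits.
Propagation delay = 36000000 / 300000000 = 120 ms.
Transmission budget = 379 − 120 = 259 ms.
R ≥ L / t_tx = 59200 bits / 0.259 s = 229 kbps.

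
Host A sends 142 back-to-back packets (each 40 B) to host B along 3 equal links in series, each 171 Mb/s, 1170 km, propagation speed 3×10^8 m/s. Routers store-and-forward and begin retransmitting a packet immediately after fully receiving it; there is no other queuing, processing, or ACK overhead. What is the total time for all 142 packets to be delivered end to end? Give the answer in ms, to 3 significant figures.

Per-hop transmission t_tx = L/R = 320/171000000 = 0.00187135 ms.
Per-hop propagation t_prop = 1170000/300000000 = 3.9 ms.
Pipeline fill: first packet needs 3·t_tx to clear all hops; remaining 141 packets each add one t_tx.
Total = (3+142-1)·t_tx + 3·t_prop = 144·0.00187135 + 3·3.9 = 12.0 ms.

12.0 ms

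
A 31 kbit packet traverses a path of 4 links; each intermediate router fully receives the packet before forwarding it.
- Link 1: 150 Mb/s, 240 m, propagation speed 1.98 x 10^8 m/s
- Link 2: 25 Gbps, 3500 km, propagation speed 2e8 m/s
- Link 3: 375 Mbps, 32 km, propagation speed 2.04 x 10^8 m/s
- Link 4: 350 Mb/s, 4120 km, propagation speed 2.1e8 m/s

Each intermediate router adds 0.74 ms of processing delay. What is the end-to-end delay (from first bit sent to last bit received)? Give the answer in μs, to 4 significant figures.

39880 μs

L = 31000 bits.
Transmission delays (L/R per hop): 206.667, 1.24, 82.6667, 88.5714 μs; sum = 379.145 μs.
Propagation delays (d/s per hop): 1.21212, 17500, 156.863, 19619 μs; sum = 37277.1 μs.
Processing at 3 router(s): 3 × 0.74 ms = 2220 μs.
End-to-end = 39880 μs.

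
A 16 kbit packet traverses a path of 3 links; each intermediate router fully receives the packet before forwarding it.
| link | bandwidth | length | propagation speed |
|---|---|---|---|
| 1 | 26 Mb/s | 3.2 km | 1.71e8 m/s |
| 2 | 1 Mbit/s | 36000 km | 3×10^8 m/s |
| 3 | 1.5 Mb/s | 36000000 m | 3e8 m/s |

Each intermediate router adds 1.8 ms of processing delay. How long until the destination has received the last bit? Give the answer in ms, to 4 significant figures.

270.9 ms

L = 16000 bits.
Transmission delays (L/R per hop): 0.615385, 16, 10.6667 ms; sum = 27.2821 ms.
Propagation delays (d/s per hop): 0.0187135, 120, 120 ms; sum = 240.019 ms.
Processing at 2 router(s): 2 × 1.8 ms = 3.6 ms.
End-to-end = 270.9 ms.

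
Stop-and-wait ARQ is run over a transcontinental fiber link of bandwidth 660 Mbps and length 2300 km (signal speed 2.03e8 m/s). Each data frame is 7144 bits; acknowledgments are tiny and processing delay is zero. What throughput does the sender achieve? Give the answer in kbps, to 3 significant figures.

315 kbps

t_tx = L/R = 7144/660000000 = 1.08242e-05 s.
t_prop = 2300000/2.03e+08 = 0.01133 s; RTT = 0.0226601 s.
Cycle = t_tx + RTT = 0.0226709 s.
Throughput = L / cycle = 7144 / 0.0226709 = 315 kbps.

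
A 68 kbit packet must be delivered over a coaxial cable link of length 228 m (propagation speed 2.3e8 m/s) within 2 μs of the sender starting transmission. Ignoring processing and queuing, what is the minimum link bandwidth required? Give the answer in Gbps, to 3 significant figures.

67.4 Gbps

Propagation delay = 228 / 2.3e+08 = 0.991304 μs.
Transmission budget = 2 − 0.991304 = 1.0087 μs.
R ≥ L / t_tx = 68000 bits / 1.0087e-06 s = 67.4 Gbps.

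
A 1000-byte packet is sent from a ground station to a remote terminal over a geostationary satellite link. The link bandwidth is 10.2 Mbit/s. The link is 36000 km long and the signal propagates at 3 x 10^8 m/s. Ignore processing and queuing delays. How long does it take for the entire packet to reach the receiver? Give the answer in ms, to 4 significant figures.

120.8 ms

L = 1000 × 8 = 8000 bits.
Transmission delay = L/R = 8000 / 10200000 = 0.784314 ms.
Propagation delay = d/s = 36000000 m / 300000000 m/s = 120 ms.
Total = 120.8 ms.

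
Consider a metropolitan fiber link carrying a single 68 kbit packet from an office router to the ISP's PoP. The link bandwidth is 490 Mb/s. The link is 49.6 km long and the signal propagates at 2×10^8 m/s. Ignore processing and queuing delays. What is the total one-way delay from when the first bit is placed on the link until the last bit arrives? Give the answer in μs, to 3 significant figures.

L = 68000 bits.
Transmission delay = L/R = 68000 / 490000000 = 138.776 μs.
Propagation delay = d/s = 49600 m / 200000000 m/s = 248 μs.
Total = 387 μs.

387 μs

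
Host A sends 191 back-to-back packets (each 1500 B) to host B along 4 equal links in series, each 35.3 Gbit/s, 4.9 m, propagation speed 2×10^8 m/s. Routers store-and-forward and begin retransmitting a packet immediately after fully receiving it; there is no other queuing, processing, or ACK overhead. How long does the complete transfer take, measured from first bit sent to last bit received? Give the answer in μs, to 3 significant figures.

Per-hop transmission t_tx = L/R = 12000/35300000000 = 0.339943 μs.
Per-hop propagation t_prop = 4.9/200000000 = 0.0245 μs.
Pipeline fill: first packet needs 4·t_tx to clear all hops; remaining 190 packets each add one t_tx.
Total = (4+191-1)·t_tx + 4·t_prop = 194·0.339943 + 4·0.0245 = 66.0 μs.

66.0 μs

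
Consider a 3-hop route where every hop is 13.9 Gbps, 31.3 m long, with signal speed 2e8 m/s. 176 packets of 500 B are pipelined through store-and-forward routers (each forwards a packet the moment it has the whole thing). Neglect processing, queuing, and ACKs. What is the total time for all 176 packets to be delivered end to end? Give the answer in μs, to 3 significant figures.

Per-hop transmission t_tx = L/R = 4000/13900000000 = 0.28777 μs.
Per-hop propagation t_prop = 31.3/200000000 = 0.1565 μs.
Pipeline fill: first packet needs 3·t_tx to clear all hops; remaining 175 packets each add one t_tx.
Total = (3+176-1)·t_tx + 3·t_prop = 178·0.28777 + 3·0.1565 = 51.7 μs.

51.7 μs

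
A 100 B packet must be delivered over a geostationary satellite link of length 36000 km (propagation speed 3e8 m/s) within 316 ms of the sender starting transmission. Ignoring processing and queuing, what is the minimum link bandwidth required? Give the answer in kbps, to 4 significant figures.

4.082 kbps

L = 800 bits.
Propagation delay = 36000000 / 300000000 = 120 ms.
Transmission budget = 316 − 120 = 196 ms.
R ≥ L / t_tx = 800 bits / 0.196 s = 4.082 kbps.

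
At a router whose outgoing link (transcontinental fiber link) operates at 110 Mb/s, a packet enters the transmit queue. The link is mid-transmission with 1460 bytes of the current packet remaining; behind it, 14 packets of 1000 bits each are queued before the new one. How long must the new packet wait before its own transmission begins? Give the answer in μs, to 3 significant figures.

Each queued packet: L/R = 1000/110000000 = 9.09091 μs.
14 queued → 127.273 μs.
Plus remaining 11680 bits of current packet: 106.182 μs.
Queuing delay = 233 μs.

233 μs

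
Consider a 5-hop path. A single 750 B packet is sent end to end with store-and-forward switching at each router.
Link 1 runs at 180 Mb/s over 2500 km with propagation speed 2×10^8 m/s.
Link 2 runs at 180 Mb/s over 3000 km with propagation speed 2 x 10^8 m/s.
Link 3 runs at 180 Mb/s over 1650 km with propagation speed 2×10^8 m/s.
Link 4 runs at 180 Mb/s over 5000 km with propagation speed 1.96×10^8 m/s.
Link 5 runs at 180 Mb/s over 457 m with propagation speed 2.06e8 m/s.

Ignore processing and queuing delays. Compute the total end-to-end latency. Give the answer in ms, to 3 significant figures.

61.4 ms

L = 750 × 8 = 6000 bits.
Transmission delay per hop = L/R = 6000/180000000 = 0.0333333 ms; 5 hops → 0.166667 ms.
Propagation delays (d/s per hop): 12.5, 15, 8.25, 25.5102, 0.00221845 ms; sum = 61.2624 ms.
End-to-end = 61.4 ms.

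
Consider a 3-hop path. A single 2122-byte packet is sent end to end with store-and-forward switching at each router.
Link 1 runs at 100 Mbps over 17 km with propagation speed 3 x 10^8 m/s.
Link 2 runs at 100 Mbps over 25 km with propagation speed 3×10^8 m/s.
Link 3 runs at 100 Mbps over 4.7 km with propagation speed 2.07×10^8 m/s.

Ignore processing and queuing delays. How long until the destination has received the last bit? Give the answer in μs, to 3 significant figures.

L = 2122 × 8 = 16976 bits.
Transmission delay per hop = L/R = 16976/100000000 = 169.76 μs; 3 hops → 509.28 μs.
Propagation delays (d/s per hop): 56.6667, 83.3333, 22.7053 μs; sum = 162.705 μs.
End-to-end = 672 μs.

672 μs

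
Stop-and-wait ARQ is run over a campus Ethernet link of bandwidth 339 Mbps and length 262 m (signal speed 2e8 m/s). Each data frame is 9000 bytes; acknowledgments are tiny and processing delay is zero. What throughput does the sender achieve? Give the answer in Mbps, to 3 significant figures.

t_tx = L/R = 72000/339000000 = 0.000212389 s.
t_prop = 262/200000000 = 1.31e-06 s; RTT = 2.62e-06 s.
Cycle = t_tx + RTT = 0.000215009 s.
Throughput = L / cycle = 72000 / 0.000215009 = 335 Mbps.

335 Mbps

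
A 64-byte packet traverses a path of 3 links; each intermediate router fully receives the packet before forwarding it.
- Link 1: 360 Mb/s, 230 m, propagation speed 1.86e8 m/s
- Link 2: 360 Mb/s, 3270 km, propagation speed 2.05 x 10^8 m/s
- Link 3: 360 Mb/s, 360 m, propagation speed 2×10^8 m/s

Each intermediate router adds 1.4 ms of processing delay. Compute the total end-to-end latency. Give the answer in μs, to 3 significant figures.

L = 64 × 8 = 512 bits.
Transmission delay per hop = L/R = 512/360000000 = 1.42222 μs; 3 hops → 4.26667 μs.
Propagation delays (d/s per hop): 1.23656, 15951.2, 1.8 μs; sum = 15954.3 μs.
Processing at 2 router(s): 2 × 1.4 ms = 2800 μs.
End-to-end = 18800 μs.

18800 μs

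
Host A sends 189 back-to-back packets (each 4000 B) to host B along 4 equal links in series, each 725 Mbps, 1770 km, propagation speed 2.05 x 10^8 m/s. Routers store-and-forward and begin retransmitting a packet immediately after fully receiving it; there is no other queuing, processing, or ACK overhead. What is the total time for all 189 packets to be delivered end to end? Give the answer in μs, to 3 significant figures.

43000 μs

Per-hop transmission t_tx = L/R = 32000/725000000 = 44.1379 μs.
Per-hop propagation t_prop = 1770000/2.05e+08 = 8634.15 μs.
Pipeline fill: first packet needs 4·t_tx to clear all hops; remaining 188 packets each add one t_tx.
Total = (4+189-1)·t_tx + 4·t_prop = 192·44.1379 + 4·8634.15 = 43000 μs.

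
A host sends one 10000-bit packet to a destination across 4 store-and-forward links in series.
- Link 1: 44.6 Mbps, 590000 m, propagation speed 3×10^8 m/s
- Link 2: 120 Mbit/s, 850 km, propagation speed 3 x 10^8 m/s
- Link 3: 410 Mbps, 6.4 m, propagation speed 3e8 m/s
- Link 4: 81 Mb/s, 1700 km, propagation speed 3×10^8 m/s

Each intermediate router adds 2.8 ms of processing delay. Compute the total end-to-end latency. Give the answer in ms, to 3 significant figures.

19.3 ms

Transmission delays (L/R per hop): 0.224215, 0.0833333, 0.0243902, 0.123457 ms; sum = 0.455396 ms.
Propagation delays (d/s per hop): 1.96667, 2.83333, 2.13333e-05, 5.66667 ms; sum = 10.4667 ms.
Processing at 3 router(s): 3 × 2.8 ms = 8.4 ms.
End-to-end = 19.3 ms.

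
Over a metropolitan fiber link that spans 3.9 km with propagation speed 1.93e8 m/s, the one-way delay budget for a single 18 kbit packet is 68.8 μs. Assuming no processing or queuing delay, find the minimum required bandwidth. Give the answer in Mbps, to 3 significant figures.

Propagation delay = 3900 / 193000000 = 20.2073 μs.
Transmission budget = 68.8 − 20.2073 = 48.5927 μs.
R ≥ L / t_tx = 18000 bits / 4.85927e-05 s = 370 Mbps.

370 Mbps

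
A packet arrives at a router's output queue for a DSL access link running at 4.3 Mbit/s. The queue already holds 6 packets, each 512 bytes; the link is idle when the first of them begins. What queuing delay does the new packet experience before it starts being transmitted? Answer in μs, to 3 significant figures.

Each queued packet: L/R = 4096/4300000 = 952.558 μs.
6 queued → 5715.35 μs.
Queuing delay = 5720 μs.

5720 μs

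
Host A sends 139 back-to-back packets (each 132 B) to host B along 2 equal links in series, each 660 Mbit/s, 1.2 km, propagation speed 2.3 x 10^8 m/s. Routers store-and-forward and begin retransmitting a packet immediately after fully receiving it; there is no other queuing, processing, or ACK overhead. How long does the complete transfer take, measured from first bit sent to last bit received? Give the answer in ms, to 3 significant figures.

Per-hop transmission t_tx = L/R = 1056/660000000 = 0.0016 ms.
Per-hop propagation t_prop = 1200/2.3e+08 = 0.00521739 ms.
Pipeline fill: first packet needs 2·t_tx to clear all hops; remaining 138 packets each add one t_tx.
Total = (2+139-1)·t_tx + 2·t_prop = 140·0.0016 + 2·0.00521739 = 0.234 ms.

0.234 ms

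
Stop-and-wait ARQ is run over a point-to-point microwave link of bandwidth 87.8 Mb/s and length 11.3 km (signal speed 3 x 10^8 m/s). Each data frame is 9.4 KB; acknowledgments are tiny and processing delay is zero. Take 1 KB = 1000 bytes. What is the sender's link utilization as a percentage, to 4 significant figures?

91.92 %

t_tx = L/R = 75200/87800000 = 0.000856492 s.
t_prop = 11300/300000000 = 3.76667e-05 s; RTT = 7.53333e-05 s.
Cycle = t_tx + RTT = 0.000931825 s.
Utilization = t_tx / cycle = 0.000856492/0.000931825 = 91.92 %.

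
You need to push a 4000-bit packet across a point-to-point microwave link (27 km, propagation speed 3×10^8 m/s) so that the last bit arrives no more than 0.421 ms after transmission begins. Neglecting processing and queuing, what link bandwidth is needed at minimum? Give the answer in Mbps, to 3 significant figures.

Propagation delay = 27000 / 300000000 = 0.09 ms.
Transmission budget = 0.421 − 0.09 = 0.331 ms.
R ≥ L / t_tx = 4000 bits / 0.000331 s = 12.1 Mbps.

12.1 Mbps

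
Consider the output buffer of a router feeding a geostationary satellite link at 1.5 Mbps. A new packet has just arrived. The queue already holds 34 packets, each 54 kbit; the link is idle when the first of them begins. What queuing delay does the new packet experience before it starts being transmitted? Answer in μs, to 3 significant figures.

Each queued packet: L/R = 54000/1500000 = 36000 μs.
34 queued → 1224000 μs.
Queuing delay = 1220000 μs.

1220000 μs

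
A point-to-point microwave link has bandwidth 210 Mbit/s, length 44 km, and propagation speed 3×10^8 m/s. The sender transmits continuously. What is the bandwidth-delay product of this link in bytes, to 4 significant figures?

3850 bytes

Propagation delay = 44000 / 300000000 = 0.000146667 s.
BDP = R × t_prop = 210000000 × 0.000146667 = 30800 bits.
In bytes: 30800/8 = 3850 bytes.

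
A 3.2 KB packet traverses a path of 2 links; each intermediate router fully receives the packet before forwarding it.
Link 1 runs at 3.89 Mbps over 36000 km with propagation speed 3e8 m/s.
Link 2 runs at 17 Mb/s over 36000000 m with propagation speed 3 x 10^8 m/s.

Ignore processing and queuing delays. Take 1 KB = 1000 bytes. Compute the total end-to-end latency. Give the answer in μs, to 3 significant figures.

248000 μs

L = 25600 bits.
Transmission delays (L/R per hop): 6580.98, 1505.88 μs; sum = 8086.86 μs.
Propagation delays (d/s per hop): 120000, 120000 μs; sum = 240000 μs.
End-to-end = 248000 μs.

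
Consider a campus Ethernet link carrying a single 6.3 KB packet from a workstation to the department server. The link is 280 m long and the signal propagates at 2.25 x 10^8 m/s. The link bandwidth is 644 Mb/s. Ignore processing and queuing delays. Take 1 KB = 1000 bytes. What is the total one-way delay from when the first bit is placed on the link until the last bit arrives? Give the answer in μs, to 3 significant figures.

L = 50400 bits.
Transmission delay = L/R = 50400 / 644000000 = 78.2609 μs.
Propagation delay = d/s = 280 m / 225000000 m/s = 1.24444 μs.
Total = 79.5 μs.

79.5 μs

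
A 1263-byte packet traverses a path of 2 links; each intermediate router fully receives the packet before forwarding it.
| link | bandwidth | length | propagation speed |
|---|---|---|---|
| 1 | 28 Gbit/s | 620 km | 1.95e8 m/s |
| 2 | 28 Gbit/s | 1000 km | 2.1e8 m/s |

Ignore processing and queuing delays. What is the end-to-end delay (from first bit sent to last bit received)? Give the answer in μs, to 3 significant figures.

L = 1263 × 8 = 10104 bits.
Transmission delay per hop = L/R = 10104/28000000000 = 0.360857 μs; 2 hops → 0.721714 μs.
Propagation delays (d/s per hop): 3179.49, 4761.9 μs; sum = 7941.39 μs.
End-to-end = 7940 μs.

7940 μs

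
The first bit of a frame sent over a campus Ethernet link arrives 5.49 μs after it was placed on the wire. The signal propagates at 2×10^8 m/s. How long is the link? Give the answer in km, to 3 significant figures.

1.10 km

d = s × t_prop = 200000000 × 5.49e-06 = 1.10 km.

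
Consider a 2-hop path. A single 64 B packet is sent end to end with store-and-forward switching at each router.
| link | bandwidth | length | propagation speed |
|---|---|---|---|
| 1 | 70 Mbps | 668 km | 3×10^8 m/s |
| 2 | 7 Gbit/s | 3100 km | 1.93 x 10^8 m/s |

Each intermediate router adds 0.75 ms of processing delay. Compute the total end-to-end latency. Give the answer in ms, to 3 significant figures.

19.0 ms

L = 64 × 8 = 512 bits.
Transmission delays (L/R per hop): 0.00731429, 7.31429e-05 ms; sum = 0.00738743 ms.
Propagation delays (d/s per hop): 2.22667, 16.0622 ms; sum = 18.2888 ms.
Processing at 1 router(s): 1 × 0.75 ms = 0.75 ms.
End-to-end = 19.0 ms.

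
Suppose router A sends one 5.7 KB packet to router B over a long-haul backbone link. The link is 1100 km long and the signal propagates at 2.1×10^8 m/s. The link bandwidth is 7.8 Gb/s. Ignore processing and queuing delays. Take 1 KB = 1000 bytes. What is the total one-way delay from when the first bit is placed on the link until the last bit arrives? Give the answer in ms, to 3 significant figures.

5.24 ms

L = 45600 bits.
Transmission delay = L/R = 45600 / 7800000000 = 0.00584615 ms.
Propagation delay = d/s = 1100000 m / 210000000 m/s = 5.2381 ms.
Total = 5.24 ms.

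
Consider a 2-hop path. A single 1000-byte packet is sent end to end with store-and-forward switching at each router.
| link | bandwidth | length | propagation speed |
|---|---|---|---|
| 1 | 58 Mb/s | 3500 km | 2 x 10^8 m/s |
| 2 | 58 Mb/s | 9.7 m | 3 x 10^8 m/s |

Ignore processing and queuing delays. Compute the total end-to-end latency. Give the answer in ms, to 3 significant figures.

L = 1000 × 8 = 8000 bits.
Transmission delay per hop = L/R = 8000/58000000 = 0.137931 ms; 2 hops → 0.275862 ms.
Propagation delays (d/s per hop): 17.5, 3.23333e-05 ms; sum = 17.5 ms.
End-to-end = 17.8 ms.

17.8 ms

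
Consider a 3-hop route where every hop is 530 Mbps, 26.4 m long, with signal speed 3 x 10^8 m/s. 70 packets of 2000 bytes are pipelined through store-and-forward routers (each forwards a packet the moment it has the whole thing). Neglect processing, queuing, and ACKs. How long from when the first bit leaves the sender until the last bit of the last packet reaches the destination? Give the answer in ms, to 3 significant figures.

2.17 ms

Per-hop transmission t_tx = L/R = 16000/530000000 = 0.0301887 ms.
Per-hop propagation t_prop = 26.4/300000000 = 8.8e-05 ms.
Pipeline fill: first packet needs 3·t_tx to clear all hops; remaining 69 packets each add one t_tx.
Total = (3+70-1)·t_tx + 3·t_prop = 72·0.0301887 + 3·8.8e-05 = 2.17 ms.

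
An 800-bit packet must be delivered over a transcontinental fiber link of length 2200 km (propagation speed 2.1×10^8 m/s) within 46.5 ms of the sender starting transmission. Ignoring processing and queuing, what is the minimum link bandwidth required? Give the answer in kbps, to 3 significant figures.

22.2 kbps

Propagation delay = 2200000 / 210000000 = 10.4762 ms.
Transmission budget = 46.5 − 10.4762 = 36.0238 ms.
R ≥ L / t_tx = 800 bits / 0.0360238 s = 22.2 kbps.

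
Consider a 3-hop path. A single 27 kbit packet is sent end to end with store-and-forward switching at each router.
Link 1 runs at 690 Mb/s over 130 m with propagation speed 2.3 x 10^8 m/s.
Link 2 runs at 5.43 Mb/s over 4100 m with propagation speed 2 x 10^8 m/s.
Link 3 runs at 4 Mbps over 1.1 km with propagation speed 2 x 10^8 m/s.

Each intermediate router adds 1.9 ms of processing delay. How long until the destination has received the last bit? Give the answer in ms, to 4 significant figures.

15.59 ms

L = 27000 bits.
Transmission delays (L/R per hop): 0.0391304, 4.97238, 6.75 ms; sum = 11.7615 ms.
Propagation delays (d/s per hop): 0.000565217, 0.0205, 0.0055 ms; sum = 0.0265652 ms.
Processing at 2 router(s): 2 × 1.9 ms = 3.8 ms.
End-to-end = 15.59 ms.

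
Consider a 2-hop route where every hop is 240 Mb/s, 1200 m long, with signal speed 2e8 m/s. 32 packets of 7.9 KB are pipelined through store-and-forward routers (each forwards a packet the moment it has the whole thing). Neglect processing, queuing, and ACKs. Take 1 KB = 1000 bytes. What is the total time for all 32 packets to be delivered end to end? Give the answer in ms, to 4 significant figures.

8.702 ms

Per-hop transmission t_tx = L/R = 63200/240000000 = 0.263333 ms.
Per-hop propagation t_prop = 1200/200000000 = 0.006 ms.
Pipeline fill: first packet needs 2·t_tx to clear all hops; remaining 31 packets each add one t_tx.
Total = (2+32-1)·t_tx + 2·t_prop = 33·0.263333 + 2·0.006 = 8.702 ms.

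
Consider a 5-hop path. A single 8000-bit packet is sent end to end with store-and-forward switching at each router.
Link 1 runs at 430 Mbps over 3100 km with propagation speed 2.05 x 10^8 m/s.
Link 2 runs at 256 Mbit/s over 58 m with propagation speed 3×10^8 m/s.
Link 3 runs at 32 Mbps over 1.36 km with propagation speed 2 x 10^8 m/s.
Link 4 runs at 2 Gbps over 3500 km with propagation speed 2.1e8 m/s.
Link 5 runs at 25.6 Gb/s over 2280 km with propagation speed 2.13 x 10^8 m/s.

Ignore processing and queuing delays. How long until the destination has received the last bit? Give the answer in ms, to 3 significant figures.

Transmission delays (L/R per hop): 0.0186047, 0.03125, 0.25, 0.004, 0.0003125 ms; sum = 0.304167 ms.
Propagation delays (d/s per hop): 15.122, 0.000193333, 0.0068, 16.6667, 10.7042 ms; sum = 42.4998 ms.
End-to-end = 42.8 ms.

42.8 ms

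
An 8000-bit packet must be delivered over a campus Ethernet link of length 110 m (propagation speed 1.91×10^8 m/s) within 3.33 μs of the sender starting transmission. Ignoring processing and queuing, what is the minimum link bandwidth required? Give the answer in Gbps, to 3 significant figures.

2.90 Gbps

Propagation delay = 110 / 191000000 = 0.575916 μs.
Transmission budget = 3.33 − 0.575916 = 2.75408 μs.
R ≥ L / t_tx = 8000 bits / 2.75408e-06 s = 2.90 Gbps.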